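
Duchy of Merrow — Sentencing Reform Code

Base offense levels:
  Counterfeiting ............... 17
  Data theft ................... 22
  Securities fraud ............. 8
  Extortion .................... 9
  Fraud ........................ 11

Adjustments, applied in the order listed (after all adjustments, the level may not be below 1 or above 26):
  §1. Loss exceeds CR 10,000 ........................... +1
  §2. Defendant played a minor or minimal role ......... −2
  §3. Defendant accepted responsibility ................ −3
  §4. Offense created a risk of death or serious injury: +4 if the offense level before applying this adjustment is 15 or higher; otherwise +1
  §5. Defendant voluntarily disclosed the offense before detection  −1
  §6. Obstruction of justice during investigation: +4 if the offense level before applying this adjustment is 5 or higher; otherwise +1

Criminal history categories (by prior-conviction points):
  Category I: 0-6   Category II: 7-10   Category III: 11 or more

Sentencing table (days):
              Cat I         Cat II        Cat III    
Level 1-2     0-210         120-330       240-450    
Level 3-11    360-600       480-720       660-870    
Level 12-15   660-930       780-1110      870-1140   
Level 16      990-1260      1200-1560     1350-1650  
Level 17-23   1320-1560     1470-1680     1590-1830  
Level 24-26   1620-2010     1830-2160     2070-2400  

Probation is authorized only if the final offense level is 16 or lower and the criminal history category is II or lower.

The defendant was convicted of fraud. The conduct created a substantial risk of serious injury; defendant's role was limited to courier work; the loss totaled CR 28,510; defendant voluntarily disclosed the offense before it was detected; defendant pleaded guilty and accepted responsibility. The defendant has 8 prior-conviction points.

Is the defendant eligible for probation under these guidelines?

Base offense level for fraud: 11.
§1 applies: 11 + 1 = 12.
§2 applies: 12 − 2 = 10.
§3 applies: 10 − 3 = 7.
§4 applies (level before this adjustment is 7 < 15, so +1): 7 + 1 = 8.
§5 applies: 8 − 1 = 7.
Final offense level: 7.
Criminal history: 8 prior points → Category II (7-10).
Level 7 falls in the 3-11 band.
Grid: Level 3-11 × Category II = 480-720 days.
Probation check: level 7 ≤ 16 and category II ≤ II → eligible.

Yes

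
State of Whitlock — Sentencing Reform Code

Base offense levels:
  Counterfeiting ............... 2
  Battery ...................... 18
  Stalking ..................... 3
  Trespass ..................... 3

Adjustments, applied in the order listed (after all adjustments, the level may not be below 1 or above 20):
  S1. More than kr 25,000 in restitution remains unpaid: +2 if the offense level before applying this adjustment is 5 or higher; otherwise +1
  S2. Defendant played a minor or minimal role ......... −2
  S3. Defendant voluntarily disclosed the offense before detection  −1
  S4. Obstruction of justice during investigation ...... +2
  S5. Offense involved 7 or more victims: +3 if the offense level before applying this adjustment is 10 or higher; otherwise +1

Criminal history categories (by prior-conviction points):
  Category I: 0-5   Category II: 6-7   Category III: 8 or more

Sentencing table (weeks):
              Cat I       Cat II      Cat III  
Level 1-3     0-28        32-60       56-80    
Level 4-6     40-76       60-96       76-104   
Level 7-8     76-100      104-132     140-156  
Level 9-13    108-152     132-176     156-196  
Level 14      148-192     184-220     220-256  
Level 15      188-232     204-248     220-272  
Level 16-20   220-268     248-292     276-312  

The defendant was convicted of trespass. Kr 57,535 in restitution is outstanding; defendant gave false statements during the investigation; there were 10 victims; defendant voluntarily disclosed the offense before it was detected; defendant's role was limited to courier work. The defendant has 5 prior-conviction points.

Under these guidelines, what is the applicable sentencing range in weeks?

40-76 weeks

Base offense level for trespass: 3.
S1 applies (level before this adjustment is 3 < 5, so +1): 3 + 1 = 4.
S2 applies: 4 − 2 = 2.
S3 applies: 2 − 1 = 1.
S4 applies: 1 + 2 = 3.
S5 applies (level before this adjustment is 3 < 10, so +1): 3 + 1 = 4.
Final offense level: 4.
Criminal history: 5 prior points → Category I (0-5).
Level 4 falls in the 4-6 band.
Grid: Level 4-6 × Category I = 40-76 weeks.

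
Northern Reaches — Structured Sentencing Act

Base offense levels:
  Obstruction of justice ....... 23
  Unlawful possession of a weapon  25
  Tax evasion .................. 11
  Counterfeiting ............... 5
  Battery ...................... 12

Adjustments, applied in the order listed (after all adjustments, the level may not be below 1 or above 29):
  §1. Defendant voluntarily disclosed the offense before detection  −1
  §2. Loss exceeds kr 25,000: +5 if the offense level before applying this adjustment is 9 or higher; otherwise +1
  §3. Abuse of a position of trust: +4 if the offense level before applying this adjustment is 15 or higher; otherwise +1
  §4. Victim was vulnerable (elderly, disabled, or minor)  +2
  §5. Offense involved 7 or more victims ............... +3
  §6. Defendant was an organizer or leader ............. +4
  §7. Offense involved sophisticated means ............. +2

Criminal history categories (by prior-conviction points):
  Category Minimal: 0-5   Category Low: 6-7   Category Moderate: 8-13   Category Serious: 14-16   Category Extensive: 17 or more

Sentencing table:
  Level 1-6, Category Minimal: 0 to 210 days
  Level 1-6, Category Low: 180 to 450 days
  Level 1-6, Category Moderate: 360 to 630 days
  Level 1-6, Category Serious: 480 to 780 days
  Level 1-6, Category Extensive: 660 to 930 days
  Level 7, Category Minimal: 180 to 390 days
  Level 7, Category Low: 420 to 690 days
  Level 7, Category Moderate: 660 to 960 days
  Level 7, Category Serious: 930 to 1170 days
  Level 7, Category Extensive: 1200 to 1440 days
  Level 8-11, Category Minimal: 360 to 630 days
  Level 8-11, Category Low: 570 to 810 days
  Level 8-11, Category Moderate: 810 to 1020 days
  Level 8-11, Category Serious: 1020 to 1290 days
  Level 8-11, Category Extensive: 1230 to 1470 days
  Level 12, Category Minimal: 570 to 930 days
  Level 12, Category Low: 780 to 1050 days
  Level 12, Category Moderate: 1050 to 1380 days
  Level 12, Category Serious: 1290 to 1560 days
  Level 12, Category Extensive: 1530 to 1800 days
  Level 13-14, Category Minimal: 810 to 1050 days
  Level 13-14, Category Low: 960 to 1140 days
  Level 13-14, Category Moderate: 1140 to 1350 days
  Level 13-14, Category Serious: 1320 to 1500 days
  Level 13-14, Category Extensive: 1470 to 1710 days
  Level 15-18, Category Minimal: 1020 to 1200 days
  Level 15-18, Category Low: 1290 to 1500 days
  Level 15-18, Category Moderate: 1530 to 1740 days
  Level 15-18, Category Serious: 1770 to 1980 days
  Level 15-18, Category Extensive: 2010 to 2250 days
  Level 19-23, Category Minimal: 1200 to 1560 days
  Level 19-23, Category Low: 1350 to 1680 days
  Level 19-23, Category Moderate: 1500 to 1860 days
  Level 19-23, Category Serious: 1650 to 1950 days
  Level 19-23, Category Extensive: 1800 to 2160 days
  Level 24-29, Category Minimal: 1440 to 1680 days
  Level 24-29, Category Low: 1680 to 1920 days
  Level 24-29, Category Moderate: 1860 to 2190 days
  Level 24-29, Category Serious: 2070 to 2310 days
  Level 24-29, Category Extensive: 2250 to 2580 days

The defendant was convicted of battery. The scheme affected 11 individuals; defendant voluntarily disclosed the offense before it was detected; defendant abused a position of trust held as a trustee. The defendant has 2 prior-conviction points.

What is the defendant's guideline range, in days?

1020-1200 days

Base offense level for battery: 12.
§1 applies: 12 − 1 = 11.
§2 does not apply.
§3 applies (level before this adjustment is 11 < 15, so +1): 11 + 1 = 12.
§5 applies: 12 + 3 = 15.
Final offense level: 15.
Criminal history: 2 prior points → Category Minimal (0-5).
Level 15 falls in the 15-18 band.
Grid: Level 15-18 × Category Minimal = 1020-1200 days.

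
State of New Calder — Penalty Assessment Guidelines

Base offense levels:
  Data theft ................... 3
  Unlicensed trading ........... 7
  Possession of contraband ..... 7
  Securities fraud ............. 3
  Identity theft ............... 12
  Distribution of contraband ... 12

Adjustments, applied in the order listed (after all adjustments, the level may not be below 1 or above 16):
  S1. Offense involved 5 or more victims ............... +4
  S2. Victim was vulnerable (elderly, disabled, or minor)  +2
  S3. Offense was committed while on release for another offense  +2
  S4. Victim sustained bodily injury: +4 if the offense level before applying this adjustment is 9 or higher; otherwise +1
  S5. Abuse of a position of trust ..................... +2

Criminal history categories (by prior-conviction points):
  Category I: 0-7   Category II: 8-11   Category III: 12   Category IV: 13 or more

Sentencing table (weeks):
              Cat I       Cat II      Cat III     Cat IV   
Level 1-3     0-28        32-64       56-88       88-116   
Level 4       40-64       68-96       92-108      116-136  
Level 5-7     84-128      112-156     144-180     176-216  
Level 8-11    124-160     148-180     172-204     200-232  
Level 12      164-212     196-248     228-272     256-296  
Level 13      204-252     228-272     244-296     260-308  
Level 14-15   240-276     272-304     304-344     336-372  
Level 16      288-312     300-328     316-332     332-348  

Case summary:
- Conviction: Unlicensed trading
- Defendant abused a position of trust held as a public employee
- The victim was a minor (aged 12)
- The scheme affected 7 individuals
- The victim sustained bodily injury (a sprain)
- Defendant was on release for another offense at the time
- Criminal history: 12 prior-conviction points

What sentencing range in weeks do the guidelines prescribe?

316-332 weeks

Base offense level for unlicensed trading: 7.
S1 applies: 7 + 4 = 11.
S2 applies: 11 + 2 = 13.
S3 applies: 13 + 2 = 15.
S4 applies (level before this adjustment is 15 ≥ 9, so +4): 15 + 4 = 19.
S5 applies: 19 + 2 = 21.
Level 21 exceeds the maximum of 16; capped at 16.
Final offense level: 16.
Criminal history: 12 prior points → Category III (12).
Level 16 falls in the 16 band.
Grid: Level 16 × Category III = 316-332 weeks.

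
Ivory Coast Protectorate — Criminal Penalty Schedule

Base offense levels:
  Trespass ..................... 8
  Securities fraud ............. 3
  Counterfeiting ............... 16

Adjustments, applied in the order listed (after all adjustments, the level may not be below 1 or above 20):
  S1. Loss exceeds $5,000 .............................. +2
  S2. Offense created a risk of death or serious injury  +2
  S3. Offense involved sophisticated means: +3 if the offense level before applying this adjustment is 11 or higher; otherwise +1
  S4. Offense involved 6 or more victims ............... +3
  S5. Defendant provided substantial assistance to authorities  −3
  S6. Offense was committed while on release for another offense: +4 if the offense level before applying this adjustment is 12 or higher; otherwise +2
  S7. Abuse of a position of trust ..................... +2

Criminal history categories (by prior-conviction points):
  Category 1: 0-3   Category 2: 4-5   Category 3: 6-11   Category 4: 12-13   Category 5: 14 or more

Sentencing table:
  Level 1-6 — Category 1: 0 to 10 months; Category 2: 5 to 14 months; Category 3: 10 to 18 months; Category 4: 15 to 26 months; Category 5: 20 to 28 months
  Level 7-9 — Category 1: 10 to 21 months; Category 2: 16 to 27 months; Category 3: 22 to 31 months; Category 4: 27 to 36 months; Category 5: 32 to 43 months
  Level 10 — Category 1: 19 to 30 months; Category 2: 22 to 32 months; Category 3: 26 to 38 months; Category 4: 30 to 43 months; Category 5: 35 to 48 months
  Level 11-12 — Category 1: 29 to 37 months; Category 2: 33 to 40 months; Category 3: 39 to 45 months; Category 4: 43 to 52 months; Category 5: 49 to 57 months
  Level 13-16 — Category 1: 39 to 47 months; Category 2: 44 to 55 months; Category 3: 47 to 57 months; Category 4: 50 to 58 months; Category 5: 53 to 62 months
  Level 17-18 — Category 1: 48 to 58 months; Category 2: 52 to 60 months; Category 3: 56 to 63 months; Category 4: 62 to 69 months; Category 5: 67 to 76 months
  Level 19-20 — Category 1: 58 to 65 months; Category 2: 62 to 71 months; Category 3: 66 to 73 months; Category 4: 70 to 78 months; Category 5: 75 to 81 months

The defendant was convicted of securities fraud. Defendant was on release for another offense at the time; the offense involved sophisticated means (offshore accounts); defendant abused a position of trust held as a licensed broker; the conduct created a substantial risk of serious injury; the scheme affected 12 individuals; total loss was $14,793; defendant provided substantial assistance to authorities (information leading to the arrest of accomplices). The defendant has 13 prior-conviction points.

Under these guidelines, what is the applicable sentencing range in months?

43-52 months

Base offense level for securities fraud: 3.
S1 applies: 3 + 2 = 5.
S2 applies: 5 + 2 = 7.
S3 applies (level before this adjustment is 7 < 11, so +1): 7 + 1 = 8.
S4 applies: 8 + 3 = 11.
S5 applies: 11 − 3 = 8.
S6 applies (level before this adjustment is 8 < 12, so +2): 8 + 2 = 10.
S7 applies: 10 + 2 = 12.
Final offense level: 12.
Criminal history: 13 prior points → Category 4 (12-13).
Level 12 falls in the 11-12 band.
Grid: Level 11-12 × Category 4 = 43-52 months.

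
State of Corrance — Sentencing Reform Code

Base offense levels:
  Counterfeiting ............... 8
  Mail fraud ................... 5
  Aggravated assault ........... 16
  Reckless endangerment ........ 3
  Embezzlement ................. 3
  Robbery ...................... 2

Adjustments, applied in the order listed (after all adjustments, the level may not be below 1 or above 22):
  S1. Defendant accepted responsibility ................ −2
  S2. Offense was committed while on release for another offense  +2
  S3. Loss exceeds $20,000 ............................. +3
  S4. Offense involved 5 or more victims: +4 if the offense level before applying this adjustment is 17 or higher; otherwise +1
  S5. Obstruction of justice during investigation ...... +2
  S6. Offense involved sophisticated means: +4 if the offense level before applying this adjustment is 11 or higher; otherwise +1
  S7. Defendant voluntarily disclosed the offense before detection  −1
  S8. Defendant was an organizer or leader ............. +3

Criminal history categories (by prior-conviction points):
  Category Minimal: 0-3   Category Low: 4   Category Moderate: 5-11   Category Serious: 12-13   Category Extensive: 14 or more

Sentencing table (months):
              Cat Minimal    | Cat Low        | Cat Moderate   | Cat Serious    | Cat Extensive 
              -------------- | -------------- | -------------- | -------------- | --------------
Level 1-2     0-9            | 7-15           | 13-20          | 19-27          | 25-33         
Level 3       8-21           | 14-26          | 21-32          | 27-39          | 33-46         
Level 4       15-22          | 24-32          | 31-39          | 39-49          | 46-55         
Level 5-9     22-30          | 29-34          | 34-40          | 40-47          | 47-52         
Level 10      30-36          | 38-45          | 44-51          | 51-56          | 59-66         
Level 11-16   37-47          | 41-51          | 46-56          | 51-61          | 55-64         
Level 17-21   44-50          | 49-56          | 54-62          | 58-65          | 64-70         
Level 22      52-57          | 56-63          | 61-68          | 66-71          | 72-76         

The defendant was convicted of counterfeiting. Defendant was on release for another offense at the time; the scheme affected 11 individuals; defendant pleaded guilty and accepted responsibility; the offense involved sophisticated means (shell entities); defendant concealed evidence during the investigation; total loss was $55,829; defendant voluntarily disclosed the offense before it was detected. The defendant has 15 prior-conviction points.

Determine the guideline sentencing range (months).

64-70 months

Base offense level for counterfeiting: 8.
S1 applies: 8 − 2 = 6.
S2 applies: 6 + 2 = 8.
S3 applies: 8 + 3 = 11.
S4 applies (level before this adjustment is 11 < 17, so +1): 11 + 1 = 12.
S5 applies: 12 + 2 = 14.
S6 applies (level before this adjustment is 14 ≥ 11, so +4): 14 + 4 = 18.
S7 applies: 18 − 1 = 17.
S8 does not apply.
Final offense level: 17.
Criminal history: 15 prior points → Category Extensive (14+).
Level 17 falls in the 17-21 band.
Grid: Level 17-21 × Category Extensive = 64-70 months.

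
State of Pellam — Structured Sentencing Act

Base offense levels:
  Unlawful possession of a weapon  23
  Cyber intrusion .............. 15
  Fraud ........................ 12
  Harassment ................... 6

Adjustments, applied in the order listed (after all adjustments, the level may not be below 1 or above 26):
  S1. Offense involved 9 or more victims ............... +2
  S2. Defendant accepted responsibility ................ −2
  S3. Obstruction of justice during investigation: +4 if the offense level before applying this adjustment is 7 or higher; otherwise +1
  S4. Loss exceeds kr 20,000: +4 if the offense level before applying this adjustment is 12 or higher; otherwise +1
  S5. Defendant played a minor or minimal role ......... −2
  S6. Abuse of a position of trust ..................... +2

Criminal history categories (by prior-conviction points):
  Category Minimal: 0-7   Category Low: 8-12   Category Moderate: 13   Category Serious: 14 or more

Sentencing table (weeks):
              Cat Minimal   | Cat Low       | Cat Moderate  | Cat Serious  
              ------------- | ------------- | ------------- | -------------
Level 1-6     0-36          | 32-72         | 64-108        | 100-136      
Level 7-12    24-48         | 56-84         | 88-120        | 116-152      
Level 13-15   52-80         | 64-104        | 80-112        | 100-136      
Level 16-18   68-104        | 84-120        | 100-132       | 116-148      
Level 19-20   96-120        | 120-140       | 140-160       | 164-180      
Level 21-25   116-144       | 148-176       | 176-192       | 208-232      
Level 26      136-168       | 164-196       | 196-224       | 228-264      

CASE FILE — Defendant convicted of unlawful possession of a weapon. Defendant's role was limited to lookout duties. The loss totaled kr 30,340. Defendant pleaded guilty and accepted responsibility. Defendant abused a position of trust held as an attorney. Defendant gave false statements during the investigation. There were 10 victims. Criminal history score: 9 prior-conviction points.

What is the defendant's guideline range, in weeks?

164-196 weeks

Base offense level for unlawful possession of a weapon: 23.
S1 applies: 23 + 2 = 25.
S2 applies: 25 − 2 = 23.
S3 applies (level before this adjustment is 23 ≥ 7, so +4): 23 + 4 = 27.
S4 applies (level before this adjustment is 27 ≥ 12, so +4): 27 + 4 = 31.
S5 applies: 31 − 2 = 29.
S6 applies: 29 + 2 = 31.
Level 31 exceeds the maximum of 26; capped at 26.
Final offense level: 26.
Criminal history: 9 prior points → Category Low (8-12).
Level 26 falls in the 26 band.
Grid: Level 26 × Category Low = 164-196 weeks.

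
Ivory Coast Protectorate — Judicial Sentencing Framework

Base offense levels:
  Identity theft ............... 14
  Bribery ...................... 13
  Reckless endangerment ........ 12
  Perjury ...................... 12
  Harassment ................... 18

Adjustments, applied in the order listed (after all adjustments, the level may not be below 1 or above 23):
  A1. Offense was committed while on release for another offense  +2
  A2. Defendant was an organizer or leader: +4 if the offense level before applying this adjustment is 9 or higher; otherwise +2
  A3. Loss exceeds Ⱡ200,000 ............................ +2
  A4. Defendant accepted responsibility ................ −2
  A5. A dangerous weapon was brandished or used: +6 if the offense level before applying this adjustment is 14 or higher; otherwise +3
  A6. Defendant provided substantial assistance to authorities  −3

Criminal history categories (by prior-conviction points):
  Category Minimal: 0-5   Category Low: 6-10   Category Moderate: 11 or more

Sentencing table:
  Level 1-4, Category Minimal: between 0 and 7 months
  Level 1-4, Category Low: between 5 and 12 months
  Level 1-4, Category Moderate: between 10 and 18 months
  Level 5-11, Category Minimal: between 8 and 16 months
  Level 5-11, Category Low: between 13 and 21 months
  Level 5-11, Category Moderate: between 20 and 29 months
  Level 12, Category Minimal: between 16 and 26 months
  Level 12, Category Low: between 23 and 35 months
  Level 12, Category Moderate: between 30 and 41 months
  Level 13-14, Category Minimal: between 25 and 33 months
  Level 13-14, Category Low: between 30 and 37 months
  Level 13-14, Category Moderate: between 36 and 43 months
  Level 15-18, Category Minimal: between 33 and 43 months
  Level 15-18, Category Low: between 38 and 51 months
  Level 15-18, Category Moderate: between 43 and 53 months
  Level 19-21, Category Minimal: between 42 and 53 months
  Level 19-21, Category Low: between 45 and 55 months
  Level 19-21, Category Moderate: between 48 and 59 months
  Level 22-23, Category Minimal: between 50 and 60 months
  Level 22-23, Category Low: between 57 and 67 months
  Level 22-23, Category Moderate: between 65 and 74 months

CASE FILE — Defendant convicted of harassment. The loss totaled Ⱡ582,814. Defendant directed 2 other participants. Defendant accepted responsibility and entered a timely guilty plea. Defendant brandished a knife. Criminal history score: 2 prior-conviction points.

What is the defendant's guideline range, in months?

Base offense level for harassment: 18.
A2 applies (level before this adjustment is 18 ≥ 9, so +4): 18 + 4 = 22.
A3 applies: 22 + 2 = 24.
A4 applies: 24 − 2 = 22.
A5 applies (level before this adjustment is 22 ≥ 14, so +6): 22 + 6 = 28.
Level 28 exceeds the maximum of 23; capped at 23.
Final offense level: 23.
Criminal history: 2 prior points → Category Minimal (0-5).
Level 23 falls in the 22-23 band.
Grid: Level 22-23 × Category Minimal = 50-60 months.

50-60 months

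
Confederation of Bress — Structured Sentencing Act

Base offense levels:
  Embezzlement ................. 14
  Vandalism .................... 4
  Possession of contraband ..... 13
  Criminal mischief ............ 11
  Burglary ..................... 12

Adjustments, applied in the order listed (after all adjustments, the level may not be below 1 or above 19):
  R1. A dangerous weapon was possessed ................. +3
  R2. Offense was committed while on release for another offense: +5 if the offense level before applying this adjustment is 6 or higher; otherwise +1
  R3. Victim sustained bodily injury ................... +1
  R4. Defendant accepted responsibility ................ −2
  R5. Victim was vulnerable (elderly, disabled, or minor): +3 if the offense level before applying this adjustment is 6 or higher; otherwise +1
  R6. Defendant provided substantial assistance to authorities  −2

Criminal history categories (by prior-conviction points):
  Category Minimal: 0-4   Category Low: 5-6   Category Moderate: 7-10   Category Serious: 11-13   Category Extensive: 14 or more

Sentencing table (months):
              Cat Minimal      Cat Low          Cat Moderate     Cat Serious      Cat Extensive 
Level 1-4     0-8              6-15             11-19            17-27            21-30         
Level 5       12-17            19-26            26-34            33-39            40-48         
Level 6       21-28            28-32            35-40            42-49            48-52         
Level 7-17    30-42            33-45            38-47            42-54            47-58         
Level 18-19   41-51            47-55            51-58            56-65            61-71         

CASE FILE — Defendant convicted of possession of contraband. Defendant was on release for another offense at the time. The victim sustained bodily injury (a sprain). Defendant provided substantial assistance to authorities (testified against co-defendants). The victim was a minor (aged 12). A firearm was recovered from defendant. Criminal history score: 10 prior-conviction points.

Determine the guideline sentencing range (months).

Base offense level for possession of contraband: 13.
R1 applies: 13 + 3 = 16.
R2 applies (level before this adjustment is 16 ≥ 6, so +5): 16 + 5 = 21.
R3 applies: 21 + 1 = 22.
R5 applies (level before this adjustment is 22 ≥ 6, so +3): 22 + 3 = 25.
R6 applies: 25 − 2 = 23.
Level 23 exceeds the maximum of 19; capped at 19.
Final offense level: 19.
Criminal history: 10 prior points → Category Moderate (7-10).
Level 19 falls in the 18-19 band.
Grid: Level 18-19 × Category Moderate = 51-58 months.

51-58 months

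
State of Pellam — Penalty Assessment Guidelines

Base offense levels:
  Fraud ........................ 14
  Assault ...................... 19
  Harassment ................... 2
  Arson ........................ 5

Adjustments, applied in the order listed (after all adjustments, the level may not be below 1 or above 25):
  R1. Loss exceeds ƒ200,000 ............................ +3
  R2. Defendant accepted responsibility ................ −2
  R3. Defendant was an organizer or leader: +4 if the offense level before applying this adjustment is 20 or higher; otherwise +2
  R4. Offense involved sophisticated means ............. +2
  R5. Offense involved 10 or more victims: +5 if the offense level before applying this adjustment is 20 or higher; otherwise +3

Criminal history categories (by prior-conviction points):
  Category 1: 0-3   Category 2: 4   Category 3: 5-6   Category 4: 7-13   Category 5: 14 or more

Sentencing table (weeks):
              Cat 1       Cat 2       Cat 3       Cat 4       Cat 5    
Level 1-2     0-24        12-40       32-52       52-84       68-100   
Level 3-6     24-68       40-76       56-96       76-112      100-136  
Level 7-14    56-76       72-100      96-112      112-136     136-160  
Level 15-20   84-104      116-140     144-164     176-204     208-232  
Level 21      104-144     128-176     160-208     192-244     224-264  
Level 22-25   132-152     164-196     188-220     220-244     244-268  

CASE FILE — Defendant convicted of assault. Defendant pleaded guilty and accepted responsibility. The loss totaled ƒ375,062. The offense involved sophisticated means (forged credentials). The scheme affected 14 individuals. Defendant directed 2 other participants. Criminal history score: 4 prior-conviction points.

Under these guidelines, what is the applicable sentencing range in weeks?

164-196 weeks

Base offense level for assault: 19.
R1 applies: 19 + 3 = 22.
R2 applies: 22 − 2 = 20.
R3 applies (level before this adjustment is 20 ≥ 20, so +4): 20 + 4 = 24.
R4 applies: 24 + 2 = 26.
R5 applies (level before this adjustment is 26 ≥ 20, so +5): 26 + 5 = 31.
Level 31 exceeds the maximum of 25; capped at 25.
Final offense level: 25.
Criminal history: 4 prior points → Category 2 (4).
Level 25 falls in the 22-25 band.
Grid: Level 22-25 × Category 2 = 164-196 weeks.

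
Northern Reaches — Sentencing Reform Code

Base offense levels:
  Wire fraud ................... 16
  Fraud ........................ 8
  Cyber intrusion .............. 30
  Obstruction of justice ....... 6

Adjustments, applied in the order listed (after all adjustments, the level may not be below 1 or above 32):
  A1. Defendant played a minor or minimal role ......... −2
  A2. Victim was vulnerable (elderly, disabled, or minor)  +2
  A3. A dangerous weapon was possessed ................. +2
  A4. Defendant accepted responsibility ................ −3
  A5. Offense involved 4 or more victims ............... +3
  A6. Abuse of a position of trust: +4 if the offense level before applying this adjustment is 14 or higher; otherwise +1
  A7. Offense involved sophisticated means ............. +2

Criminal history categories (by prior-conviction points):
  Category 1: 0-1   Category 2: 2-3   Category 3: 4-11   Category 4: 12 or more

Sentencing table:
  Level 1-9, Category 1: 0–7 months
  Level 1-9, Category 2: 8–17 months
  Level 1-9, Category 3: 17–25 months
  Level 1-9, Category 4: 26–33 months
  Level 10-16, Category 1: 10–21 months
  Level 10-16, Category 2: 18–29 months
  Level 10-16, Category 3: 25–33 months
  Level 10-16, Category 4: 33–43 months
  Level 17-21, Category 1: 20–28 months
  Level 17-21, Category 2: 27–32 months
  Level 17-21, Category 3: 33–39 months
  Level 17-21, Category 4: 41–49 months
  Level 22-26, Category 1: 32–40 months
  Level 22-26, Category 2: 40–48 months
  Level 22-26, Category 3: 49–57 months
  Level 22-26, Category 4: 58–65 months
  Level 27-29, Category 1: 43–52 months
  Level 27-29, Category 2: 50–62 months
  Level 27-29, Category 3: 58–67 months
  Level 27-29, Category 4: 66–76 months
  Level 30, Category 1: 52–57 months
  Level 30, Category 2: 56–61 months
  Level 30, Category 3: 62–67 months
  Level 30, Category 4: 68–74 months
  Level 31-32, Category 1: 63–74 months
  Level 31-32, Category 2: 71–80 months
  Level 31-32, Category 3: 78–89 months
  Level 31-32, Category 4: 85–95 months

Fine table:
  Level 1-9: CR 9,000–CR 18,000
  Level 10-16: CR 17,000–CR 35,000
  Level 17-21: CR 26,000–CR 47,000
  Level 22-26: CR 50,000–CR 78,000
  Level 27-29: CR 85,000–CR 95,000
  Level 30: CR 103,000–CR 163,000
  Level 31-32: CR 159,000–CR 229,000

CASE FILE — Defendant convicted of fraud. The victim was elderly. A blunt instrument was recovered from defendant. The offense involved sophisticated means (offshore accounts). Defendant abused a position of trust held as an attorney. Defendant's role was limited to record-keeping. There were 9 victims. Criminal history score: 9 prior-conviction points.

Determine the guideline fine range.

CR 17,000–CR 35,000

Base offense level for fraud: 8.
A1 applies: 8 − 2 = 6.
A2 applies: 6 + 2 = 8.
A3 applies: 8 + 2 = 10.
A4 does not apply.
A5 applies: 10 + 3 = 13.
A6 applies (level before this adjustment is 13 < 14, so +1): 13 + 1 = 14.
A7 applies: 14 + 2 = 16.
Final offense level: 16.
Level 16 falls in the 10-16 band.
Fine table: Level 10-16 → CR 17,000–CR 35,000.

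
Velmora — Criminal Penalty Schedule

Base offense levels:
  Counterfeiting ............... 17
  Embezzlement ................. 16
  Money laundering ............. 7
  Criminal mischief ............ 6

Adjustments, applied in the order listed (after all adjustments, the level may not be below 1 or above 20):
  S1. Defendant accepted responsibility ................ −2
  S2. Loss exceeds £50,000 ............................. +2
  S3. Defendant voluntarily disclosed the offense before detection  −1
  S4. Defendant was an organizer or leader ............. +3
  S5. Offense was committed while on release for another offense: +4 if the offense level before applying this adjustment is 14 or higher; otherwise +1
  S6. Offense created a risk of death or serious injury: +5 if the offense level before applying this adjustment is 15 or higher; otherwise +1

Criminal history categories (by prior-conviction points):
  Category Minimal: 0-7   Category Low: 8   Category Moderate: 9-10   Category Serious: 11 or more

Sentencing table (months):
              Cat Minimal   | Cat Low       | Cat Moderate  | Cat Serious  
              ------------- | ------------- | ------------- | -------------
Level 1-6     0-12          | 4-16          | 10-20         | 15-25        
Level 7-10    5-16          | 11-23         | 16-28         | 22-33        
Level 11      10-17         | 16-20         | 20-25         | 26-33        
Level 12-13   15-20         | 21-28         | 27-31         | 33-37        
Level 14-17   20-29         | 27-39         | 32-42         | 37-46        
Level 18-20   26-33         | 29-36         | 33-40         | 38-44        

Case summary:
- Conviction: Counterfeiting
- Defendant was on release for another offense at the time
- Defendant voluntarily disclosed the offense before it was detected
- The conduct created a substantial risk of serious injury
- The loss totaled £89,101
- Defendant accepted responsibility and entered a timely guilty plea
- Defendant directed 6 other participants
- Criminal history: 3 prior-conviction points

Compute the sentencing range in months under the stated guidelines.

26-33 months

Base offense level for counterfeiting: 17.
S1 applies: 17 − 2 = 15.
S2 applies: 15 + 2 = 17.
S3 applies: 17 − 1 = 16.
S4 applies: 16 + 3 = 19.
S5 applies (level before this adjustment is 19 ≥ 14, so +4): 19 + 4 = 23.
S6 applies (level before this adjustment is 23 ≥ 15, so +5): 23 + 5 = 28.
Level 28 exceeds the maximum of 20; capped at 20.
Final offense level: 20.
Criminal history: 3 prior points → Category Minimal (0-7).
Level 20 falls in the 18-20 band.
Grid: Level 18-20 × Category Minimal = 26-33 months.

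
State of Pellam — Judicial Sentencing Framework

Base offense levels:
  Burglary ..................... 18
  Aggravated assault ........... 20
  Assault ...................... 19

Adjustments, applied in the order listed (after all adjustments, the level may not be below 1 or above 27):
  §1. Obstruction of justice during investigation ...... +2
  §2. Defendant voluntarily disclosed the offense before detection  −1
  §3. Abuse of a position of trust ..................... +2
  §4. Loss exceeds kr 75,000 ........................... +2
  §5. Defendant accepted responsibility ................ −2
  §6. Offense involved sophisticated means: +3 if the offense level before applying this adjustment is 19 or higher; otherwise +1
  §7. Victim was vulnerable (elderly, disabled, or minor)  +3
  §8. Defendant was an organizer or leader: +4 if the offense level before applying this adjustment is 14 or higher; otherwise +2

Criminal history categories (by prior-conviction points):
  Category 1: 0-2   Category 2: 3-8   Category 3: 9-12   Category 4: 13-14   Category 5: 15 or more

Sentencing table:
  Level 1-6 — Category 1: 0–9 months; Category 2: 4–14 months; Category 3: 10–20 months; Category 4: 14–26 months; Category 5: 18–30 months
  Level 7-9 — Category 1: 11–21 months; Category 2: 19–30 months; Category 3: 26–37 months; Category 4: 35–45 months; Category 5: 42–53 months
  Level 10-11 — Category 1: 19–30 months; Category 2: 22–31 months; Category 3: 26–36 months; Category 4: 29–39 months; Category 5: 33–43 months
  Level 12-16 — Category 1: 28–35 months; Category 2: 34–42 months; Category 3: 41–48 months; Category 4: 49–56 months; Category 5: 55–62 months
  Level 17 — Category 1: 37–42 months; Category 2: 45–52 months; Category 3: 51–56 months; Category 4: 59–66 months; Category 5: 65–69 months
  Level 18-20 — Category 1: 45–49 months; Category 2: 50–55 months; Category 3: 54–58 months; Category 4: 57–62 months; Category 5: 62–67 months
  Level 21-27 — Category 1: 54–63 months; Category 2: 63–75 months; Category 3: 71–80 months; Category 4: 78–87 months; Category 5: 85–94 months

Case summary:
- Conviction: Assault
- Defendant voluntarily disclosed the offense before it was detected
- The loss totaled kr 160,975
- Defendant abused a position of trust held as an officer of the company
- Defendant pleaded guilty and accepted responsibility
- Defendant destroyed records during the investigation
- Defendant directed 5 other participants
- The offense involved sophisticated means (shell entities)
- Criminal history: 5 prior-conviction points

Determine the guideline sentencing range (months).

63-75 months

Base offense level for assault: 19.
§1 applies: 19 + 2 = 21.
§2 applies: 21 − 1 = 20.
§3 applies: 20 + 2 = 22.
§4 applies: 22 + 2 = 24.
§5 applies: 24 − 2 = 22.
§6 applies (level before this adjustment is 22 ≥ 19, so +3): 22 + 3 = 25.
§8 applies (level before this adjustment is 25 ≥ 14, so +4): 25 + 4 = 29.
Level 29 exceeds the maximum of 27; capped at 27.
Final offense level: 27.
Criminal history: 5 prior points → Category 2 (3-8).
Level 27 falls in the 21-27 band.
Grid: Level 21-27 × Category 2 = 63-75 months.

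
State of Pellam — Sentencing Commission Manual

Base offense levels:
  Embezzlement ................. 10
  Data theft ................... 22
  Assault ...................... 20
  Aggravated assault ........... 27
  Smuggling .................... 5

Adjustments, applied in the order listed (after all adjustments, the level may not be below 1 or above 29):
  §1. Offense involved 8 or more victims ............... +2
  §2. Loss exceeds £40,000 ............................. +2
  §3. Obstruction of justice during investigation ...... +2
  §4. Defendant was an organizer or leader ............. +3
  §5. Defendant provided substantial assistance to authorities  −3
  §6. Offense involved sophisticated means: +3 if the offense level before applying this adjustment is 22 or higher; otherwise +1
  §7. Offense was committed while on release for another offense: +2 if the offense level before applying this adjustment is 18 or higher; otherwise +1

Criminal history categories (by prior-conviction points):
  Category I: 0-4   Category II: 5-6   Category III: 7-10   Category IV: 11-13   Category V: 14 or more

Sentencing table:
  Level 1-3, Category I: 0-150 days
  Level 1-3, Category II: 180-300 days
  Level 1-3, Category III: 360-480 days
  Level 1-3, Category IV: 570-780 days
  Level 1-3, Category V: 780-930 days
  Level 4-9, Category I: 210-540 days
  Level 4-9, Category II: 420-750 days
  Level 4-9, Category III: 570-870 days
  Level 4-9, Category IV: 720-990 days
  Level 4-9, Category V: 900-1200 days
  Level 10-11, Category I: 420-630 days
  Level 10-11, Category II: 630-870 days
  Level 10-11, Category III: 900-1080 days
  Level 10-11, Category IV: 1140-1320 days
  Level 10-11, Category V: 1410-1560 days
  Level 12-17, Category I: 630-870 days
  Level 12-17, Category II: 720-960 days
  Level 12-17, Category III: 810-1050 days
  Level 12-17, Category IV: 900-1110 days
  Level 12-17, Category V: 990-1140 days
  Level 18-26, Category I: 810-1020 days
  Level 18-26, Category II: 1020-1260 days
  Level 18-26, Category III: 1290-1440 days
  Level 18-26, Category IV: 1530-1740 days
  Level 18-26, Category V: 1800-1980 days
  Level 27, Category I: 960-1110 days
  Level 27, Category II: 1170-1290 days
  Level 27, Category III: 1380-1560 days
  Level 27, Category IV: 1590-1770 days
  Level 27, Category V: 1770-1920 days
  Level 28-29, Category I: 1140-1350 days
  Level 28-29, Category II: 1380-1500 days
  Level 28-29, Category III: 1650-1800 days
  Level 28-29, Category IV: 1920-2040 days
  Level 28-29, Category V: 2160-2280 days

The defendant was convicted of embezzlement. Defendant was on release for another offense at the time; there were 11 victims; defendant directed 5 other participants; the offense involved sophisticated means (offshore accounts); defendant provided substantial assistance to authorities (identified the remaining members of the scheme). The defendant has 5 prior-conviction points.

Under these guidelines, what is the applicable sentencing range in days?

720-960 days

Base offense level for embezzlement: 10.
§1 applies: 10 + 2 = 12.
§2 does not apply.
§3 does not apply.
§4 applies: 12 + 3 = 15.
§5 applies: 15 − 3 = 12.
§6 applies (level before this adjustment is 12 < 22, so +1): 12 + 1 = 13.
§7 applies (level before this adjustment is 13 < 18, so +1): 13 + 1 = 14.
Final offense level: 14.
Criminal history: 5 prior points → Category II (5-6).
Level 14 falls in the 12-17 band.
Grid: Level 12-17 × Category II = 720-960 days.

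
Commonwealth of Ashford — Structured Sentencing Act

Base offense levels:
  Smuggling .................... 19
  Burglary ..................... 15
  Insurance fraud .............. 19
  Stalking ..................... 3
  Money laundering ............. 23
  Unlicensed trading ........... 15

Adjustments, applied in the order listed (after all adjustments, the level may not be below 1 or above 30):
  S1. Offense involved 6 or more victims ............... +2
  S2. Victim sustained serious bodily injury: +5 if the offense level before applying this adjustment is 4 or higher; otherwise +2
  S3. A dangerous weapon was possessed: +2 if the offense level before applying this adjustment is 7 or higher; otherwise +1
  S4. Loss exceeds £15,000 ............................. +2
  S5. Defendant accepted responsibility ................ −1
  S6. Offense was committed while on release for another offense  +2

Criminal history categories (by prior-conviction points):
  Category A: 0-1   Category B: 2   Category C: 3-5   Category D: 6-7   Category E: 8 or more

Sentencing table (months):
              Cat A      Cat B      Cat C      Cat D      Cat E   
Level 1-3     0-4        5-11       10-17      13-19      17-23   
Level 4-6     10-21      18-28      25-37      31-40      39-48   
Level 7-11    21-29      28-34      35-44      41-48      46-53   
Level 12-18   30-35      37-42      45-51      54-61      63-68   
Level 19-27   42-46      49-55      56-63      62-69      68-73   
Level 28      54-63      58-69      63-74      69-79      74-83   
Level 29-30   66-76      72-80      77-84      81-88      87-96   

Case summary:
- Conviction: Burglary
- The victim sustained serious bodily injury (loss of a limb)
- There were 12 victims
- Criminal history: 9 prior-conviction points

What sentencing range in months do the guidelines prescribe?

68-73 months

Base offense level for burglary: 15.
S1 applies: 15 + 2 = 17.
S2 applies (level before this adjustment is 17 ≥ 4, so +5): 17 + 5 = 22.
S3 does not apply.
S5 does not apply.
S6 does not apply.
Final offense level: 22.
Criminal history: 9 prior points → Category E (8+).
Level 22 falls in the 19-27 band.
Grid: Level 19-27 × Category E = 68-73 months.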